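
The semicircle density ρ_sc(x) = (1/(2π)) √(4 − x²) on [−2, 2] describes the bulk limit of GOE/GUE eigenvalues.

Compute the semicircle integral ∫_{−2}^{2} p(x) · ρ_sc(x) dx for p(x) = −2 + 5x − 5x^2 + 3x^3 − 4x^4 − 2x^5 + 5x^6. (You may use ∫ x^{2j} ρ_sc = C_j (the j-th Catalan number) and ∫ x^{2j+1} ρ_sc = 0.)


Write p(x) = Σ a_i x^i, split into monomials and integrate each against ρ_sc separately.
Using ∫ x^{2j} ρ_sc = C_j = (1/(j+1)) C(2j, j) (Catalan numbers) and ∫ x^{2j+1} ρ_sc = 0 (odd monomials vanish by symmetry):
  i = 0 (even): a_0 · C_{0} = -2 · 1 = -2
  i = 1 (odd): ∫ x^1 ρ_sc = 0 (vanishes)
  i = 2 (even): a_2 · C_{1} = -5 · 1 = -5
  i = 3 (odd): ∫ x^3 ρ_sc = 0 (vanishes)
  i = 4 (even): a_4 · C_{2} = -4 · 2 = -8
  i = 5 (odd): ∫ x^5 ρ_sc = 0 (vanishes)
  i = 6 (even): a_6 · C_{3} = 5 · 5 = 25

Summing the contributions: ∫_{−2}^{2} p(x) ρ_sc(x) dx = (-2) + (-5) + (-8) + 25 = 10.


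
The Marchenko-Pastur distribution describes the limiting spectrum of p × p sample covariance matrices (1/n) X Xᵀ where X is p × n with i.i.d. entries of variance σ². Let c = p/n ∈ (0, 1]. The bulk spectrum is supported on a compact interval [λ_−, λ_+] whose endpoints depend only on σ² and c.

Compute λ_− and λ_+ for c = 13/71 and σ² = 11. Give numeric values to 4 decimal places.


c = 13/71 = 0.183099; √c = 0.427900.
λ_− = σ² (1 − √c)² = 11 · (1 − 0.427900)² = 11 · (0.572100)² = 3.600280.
λ_+ = σ² (1 + √c)² = 11 · (1 + 0.427900)² = 11 · (1.427900)² = 22.427889.

Rounded to 4 decimal places: λ_− ≈ 3.6003, λ_+ ≈ 22.4279.


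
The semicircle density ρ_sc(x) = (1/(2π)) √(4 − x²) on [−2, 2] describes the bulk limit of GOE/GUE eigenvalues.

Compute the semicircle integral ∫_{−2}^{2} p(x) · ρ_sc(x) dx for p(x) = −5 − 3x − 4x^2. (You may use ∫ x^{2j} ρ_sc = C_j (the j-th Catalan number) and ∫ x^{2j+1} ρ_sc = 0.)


Write p(x) = Σ a_i x^i, split into monomials and integrate each against ρ_sc separately.
Using ∫ x^{2j} ρ_sc = C_j = (1/(j+1)) C(2j, j) (Catalan numbers) and ∫ x^{2j+1} ρ_sc = 0 (odd monomials vanish by symmetry):
  i = 0 (even): a_0 · C_{0} = -5 · 1 = -5
  i = 1 (odd): ∫ x^1 ρ_sc = 0 (vanishes)
  i = 2 (even): a_2 · C_{1} = -4 · 1 = -4

Summing the contributions: ∫_{−2}^{2} p(x) ρ_sc(x) dx = (-5) + (-4) = -9.


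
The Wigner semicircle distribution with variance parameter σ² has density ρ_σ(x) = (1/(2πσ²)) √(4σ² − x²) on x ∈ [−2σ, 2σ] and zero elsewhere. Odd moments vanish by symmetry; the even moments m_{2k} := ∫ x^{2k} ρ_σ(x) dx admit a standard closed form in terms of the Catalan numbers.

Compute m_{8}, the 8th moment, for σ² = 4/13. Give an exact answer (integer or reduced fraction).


By the scaled semicircle moment identity, m_{2k} = σ^{2k} · C_k with k = 4.
C_4 = (1/(k+1)) · C(2k, k) = (1/5) · C(8, 4) = (1/5) · 70 = 14.
σ^{2k} = (σ²)^k = (4/13)^4 = 256/28561.

Therefore m_{8} = σ^{8} · C_4 = (256/28561) · 14 = 3584/28561.


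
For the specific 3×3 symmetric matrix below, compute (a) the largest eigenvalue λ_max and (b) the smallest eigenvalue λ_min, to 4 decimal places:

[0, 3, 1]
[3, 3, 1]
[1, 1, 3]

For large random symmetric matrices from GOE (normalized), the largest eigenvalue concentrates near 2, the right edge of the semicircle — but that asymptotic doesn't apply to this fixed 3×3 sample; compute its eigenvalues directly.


Since M is real symmetric, all three eigenvalues are real; they are the roots of det(λI − M) = λ³ − (tr M) λ² + s λ − det M, where s is the sum of the principal 2×2 minors.
tr M = 0 + 3 + 3 = 6.
s = (0·3 − 3²) + (0·3 − 1²) + (3·3 − 1²) = -9 + (-1) + 8 = -2.
det M (expand along row 1) = 0·8 − 3·8 + 1·0 = -24.
Characteristic polynomial: λ³ − 6λ² − 2λ + 24 = 0.
Substitute λ = y + (tr M)/3 = y + 2.000000 to remove the quadratic term: y³ + p·y + q = 0 with p = s − (tr M)²/3 = -14.000000 and q = −2(tr M)³/27 + (tr M)·s/3 − det M = 4.000000.
Three real roots ⇒ use the trigonometric (Viète) form: r = 2√(−p/3) = 4.320494, φ = arccos(3q/(p·r)) = arccos(-0.198390) = 1.770511 rad.
y_k = r·cos(φ/3 − 2πk/3) for k = 0, 1, 2 gives y = 3.589664, 0.287410, -3.877074.
λ_k = y_k + 2.000000 gives λ = 5.5897, 2.2874, -1.8771 (check: the sum is 6.0000 = tr M).

Hence λ_max = 5.5897 and λ_min = -1.8771.


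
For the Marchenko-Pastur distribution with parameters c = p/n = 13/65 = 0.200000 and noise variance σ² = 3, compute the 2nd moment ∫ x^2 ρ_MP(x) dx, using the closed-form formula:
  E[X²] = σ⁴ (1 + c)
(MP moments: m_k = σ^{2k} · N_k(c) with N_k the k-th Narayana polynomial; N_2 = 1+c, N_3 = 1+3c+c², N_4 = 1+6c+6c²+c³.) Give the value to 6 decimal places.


E[X²] = σ⁴ (1 + c) (second MP moment). With σ² = 3 (so σ⁴ = 9) and c = 13/65 = 0.200000: E[X²] = 9 · (1 + 0.200000) = 9 · 1.200000.

So E[X^2] = 10.800000.


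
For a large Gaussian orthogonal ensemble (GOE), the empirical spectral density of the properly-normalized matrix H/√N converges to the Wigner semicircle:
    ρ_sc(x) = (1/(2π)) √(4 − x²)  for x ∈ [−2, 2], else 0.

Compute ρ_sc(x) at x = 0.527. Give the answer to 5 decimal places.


ρ_sc(x) = (1/(2π)) √(4 − x²). With x = 0.527:
  4 − x² = 4 − (0.527)² = 4 − 0.277729 = 3.722271.
  √(4 − x²) = 1.929319.
  1/(2π) = 0.159155.
  ρ_sc(0.527) = 0.159155 · 1.929319 = 0.307061.

Rounded to 5 decimal places: ρ_sc(0.527) ≈ 0.30706.


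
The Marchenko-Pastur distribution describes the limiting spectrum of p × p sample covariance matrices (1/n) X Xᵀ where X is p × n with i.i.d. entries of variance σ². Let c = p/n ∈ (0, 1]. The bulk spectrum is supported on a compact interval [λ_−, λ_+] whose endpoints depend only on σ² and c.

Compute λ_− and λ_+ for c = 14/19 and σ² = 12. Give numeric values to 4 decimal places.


c = 14/19 = 0.736842; √c = 0.858395.
λ_− = σ² (1 − √c)² = 12 · (1 − 0.858395)² = 12 · (0.141605)² = 0.240623.
λ_+ = σ² (1 + √c)² = 12 · (1 + 0.858395)² = 12 · (1.858395)² = 41.443587.

Rounded to 4 decimal places: λ_− ≈ 0.2406, λ_+ ≈ 41.4436.


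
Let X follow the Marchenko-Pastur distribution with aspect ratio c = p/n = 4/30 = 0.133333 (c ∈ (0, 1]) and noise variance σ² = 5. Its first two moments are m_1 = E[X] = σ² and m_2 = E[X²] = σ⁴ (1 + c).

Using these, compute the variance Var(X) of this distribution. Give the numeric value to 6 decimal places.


m_1 = E[X] = σ² = 5, so m_1² = 25.
m_2 = E[X²] = σ⁴ (1 + c) = 25 · (1 + 0.133333) = 25 · 1.133333 = 28.333333.
(Note m_2 − m_1² simplifies to c · σ⁴ = 0.133333 · 25.)

Var(X) = m_2 − m_1² = 28.333333 − 25 = 3.333333.


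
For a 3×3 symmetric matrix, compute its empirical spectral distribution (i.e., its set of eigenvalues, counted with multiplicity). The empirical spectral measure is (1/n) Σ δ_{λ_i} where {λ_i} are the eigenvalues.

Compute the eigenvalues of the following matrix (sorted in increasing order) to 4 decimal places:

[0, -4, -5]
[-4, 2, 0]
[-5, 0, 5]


Since M is real symmetric, all three eigenvalues are real; they are the roots of det(λI − M) = λ³ − (tr M) λ² + s λ − det M, where s is the sum of the principal 2×2 minors.
tr M = 0 + 2 + 5 = 7.
s = (0·2 − (-4)²) + (0·5 − (-5)²) + (2·5 − 0²) = -16 + (-25) + 10 = -31.
det M (expand along row 1) = 0·10 − (-4)·(-20) + (-5)·10 = -130.
Characteristic polynomial: λ³ − 7λ² − 31λ + 130 = 0.
Substitute λ = y + (tr M)/3 = y + 2.333333 to remove the quadratic term: y³ + p·y + q = 0 with p = s − (tr M)²/3 = -47.333333 and q = −2(tr M)³/27 + (tr M)·s/3 − det M = 32.259259.
Three real roots ⇒ use the trigonometric (Viète) form: r = 2√(−p/3) = 7.944250, φ = arccos(3q/(p·r)) = arccos(-0.257369) = 1.831094 rad.
y_k = r·cos(φ/3 − 2πk/3) for k = 0, 1, 2 gives y = 6.509828, 0.688427, -7.198255.
λ_k = y_k + 2.333333 gives λ = 8.8432, 3.0218, -4.8649 (check: the sum is 7.0000 = tr M).

Eigenvalues sorted in increasing order: [-4.8649, 3.0218, 8.8432].


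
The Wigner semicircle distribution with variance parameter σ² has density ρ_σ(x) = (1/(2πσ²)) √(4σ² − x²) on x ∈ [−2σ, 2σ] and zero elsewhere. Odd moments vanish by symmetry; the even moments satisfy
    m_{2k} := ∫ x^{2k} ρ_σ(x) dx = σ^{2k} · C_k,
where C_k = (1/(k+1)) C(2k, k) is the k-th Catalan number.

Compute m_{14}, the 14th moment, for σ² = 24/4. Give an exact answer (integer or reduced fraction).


By the scaled semicircle moment identity, m_{2k} = σ^{2k} · C_k with k = 7.
C_7 = (1/(k+1)) · C(2k, k) = (1/8) · C(14, 7) = (1/8) · 3432 = 429.
σ^{2k} = (σ²)^k = (24/4)^7 = 279936.

Therefore m_{14} = σ^{14} · C_7 = 279936 · 429 = 120092544.


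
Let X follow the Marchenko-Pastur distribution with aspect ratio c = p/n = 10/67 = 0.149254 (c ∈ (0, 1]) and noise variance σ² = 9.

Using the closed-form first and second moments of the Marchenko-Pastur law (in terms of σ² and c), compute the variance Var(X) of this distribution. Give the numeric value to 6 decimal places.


Recall the MP moments m_1 = E[X] = σ² and m_2 = E[X²] = σ⁴ (1 + c).
m_1 = E[X] = σ² = 9, so m_1² = 81.
m_2 = E[X²] = σ⁴ (1 + c) = 81 · (1 + 0.149254) = 81 · 1.149254 = 93.089552.
(Note m_2 − m_1² simplifies to c · σ⁴ = 0.149254 · 81.)

Var(X) = m_2 − m_1² = 93.089552 − 81 = 12.089552.


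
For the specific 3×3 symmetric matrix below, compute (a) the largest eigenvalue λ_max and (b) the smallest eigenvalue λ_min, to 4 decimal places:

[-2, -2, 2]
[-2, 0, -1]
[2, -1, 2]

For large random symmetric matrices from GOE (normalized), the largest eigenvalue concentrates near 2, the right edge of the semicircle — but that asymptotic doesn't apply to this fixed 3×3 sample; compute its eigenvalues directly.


Since M is real symmetric, all three eigenvalues are real; they are the roots of det(λI − M) = λ³ − (tr M) λ² + s λ − det M, where s is the sum of the principal 2×2 minors.
tr M = -2 + 0 + 2 = 0.
s = ((-2)·0 − (-2)²) + ((-2)·2 − 2²) + (0·2 − (-1)²) = -4 + (-8) + (-1) = -13.
det M (expand along row 1) = (-2)·(-1) − (-2)·(-2) + 2·2 = 2.
Characteristic polynomial: λ³ − 13λ − 2 = 0.
Substitute λ = y + (tr M)/3 = y + 0.000000 to remove the quadratic term: y³ + p·y + q = 0 with p = s − (tr M)²/3 = -13.000000 and q = −2(tr M)³/27 + (tr M)·s/3 − det M = -2.000000.
Three real roots ⇒ use the trigonometric (Viète) form: r = 2√(−p/3) = 4.163332, φ = arccos(3q/(p·r)) = arccos(0.110858) = 1.459710 rad.
y_k = r·cos(φ/3 − 2πk/3) for k = 0, 1, 2 gives y = 3.680144, -0.154128, -3.526016.
λ_k = y_k + 0.000000 gives λ = 3.6801, -0.1541, -3.5260 (check: the sum is 0.0000 = tr M).

Hence λ_max = 3.6801 and λ_min = -3.5260.


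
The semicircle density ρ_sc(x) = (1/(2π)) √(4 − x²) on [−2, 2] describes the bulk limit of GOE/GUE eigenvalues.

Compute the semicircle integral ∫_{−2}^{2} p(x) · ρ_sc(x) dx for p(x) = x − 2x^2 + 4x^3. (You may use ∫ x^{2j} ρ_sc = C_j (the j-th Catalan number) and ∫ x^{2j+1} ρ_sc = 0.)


Write p(x) = Σ a_i x^i, split into monomials and integrate each against ρ_sc separately.
Using ∫ x^{2j} ρ_sc = C_j = (1/(j+1)) C(2j, j) (Catalan numbers) and ∫ x^{2j+1} ρ_sc = 0 (odd monomials vanish by symmetry):
  i = 1 (odd): ∫ x^1 ρ_sc = 0 (vanishes)
  i = 2 (even): a_2 · C_{1} = -2 · 1 = -2
  i = 3 (odd): ∫ x^3 ρ_sc = 0 (vanishes)

Summing the contributions: ∫_{−2}^{2} p(x) ρ_sc(x) dx = -2.


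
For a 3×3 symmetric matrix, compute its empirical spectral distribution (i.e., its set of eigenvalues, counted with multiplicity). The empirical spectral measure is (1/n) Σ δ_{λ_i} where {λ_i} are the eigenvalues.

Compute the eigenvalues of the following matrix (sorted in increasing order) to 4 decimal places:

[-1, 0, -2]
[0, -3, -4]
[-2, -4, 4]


Since M is real symmetric, all three eigenvalues are real; they are the roots of det(λI − M) = λ³ − (tr M) λ² + s λ − det M, where s is the sum of the principal 2×2 minors.
tr M = -1 + (-3) + 4 = 0.
s = ((-1)·(-3) − 0²) + ((-1)·4 − (-2)²) + ((-3)·4 − (-4)²) = 3 + (-8) + (-28) = -33.
det M (expand along row 1) = (-1)·(-28) − 0·(-8) + (-2)·(-6) = 40.
Characteristic polynomial: λ³ − 33λ − 40 = 0.
Substitute λ = y + (tr M)/3 = y + 0.000000 to remove the quadratic term: y³ + p·y + q = 0 with p = s − (tr M)²/3 = -33.000000 and q = −2(tr M)³/27 + (tr M)·s/3 − det M = -40.000000.
Three real roots ⇒ use the trigonometric (Viète) form: r = 2√(−p/3) = 6.633250, φ = arccos(3q/(p·r)) = arccos(0.548202) = 0.990583 rad.
y_k = r·cos(φ/3 − 2πk/3) for k = 0, 1, 2 gives y = 6.274917, -1.274917, -5.000000.
λ_k = y_k + 0.000000 gives λ = 6.2749, -1.2749, -5.0000 (check: the sum is 0.0000 = tr M).

Eigenvalues sorted in increasing order: [-5.0000, -1.2749, 6.2749].


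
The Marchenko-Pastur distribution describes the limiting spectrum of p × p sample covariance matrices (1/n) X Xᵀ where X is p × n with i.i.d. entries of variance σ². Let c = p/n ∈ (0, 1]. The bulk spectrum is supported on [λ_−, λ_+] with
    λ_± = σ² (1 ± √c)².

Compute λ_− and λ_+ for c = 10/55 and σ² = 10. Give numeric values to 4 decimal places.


c = 10/55 = 0.181818; √c = 0.426401.
λ_− = σ² (1 − √c)² = 10 · (1 − 0.426401)² = 10 · (0.573599)² = 3.290153.
λ_+ = σ² (1 + √c)² = 10 · (1 + 0.426401)² = 10 · (1.426401)² = 20.346210.

Rounded to 4 decimal places: λ_− ≈ 3.2902, λ_+ ≈ 20.3462.


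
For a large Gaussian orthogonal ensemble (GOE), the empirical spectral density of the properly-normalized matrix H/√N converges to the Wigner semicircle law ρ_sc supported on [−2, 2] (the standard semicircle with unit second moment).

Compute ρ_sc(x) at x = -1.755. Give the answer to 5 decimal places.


ρ_sc(x) = (1/(2π)) √(4 − x²). With x = -1.755:
  4 − x² = 4 − (-1.755)² = 4 − 3.080025 = 0.919975.
  √(4 − x²) = 0.959153.
  1/(2π) = 0.159155.
  ρ_sc(-1.755) = 0.159155 · 0.959153 = 0.152654.

Rounded to 5 decimal places: ρ_sc(-1.755) ≈ 0.15265.


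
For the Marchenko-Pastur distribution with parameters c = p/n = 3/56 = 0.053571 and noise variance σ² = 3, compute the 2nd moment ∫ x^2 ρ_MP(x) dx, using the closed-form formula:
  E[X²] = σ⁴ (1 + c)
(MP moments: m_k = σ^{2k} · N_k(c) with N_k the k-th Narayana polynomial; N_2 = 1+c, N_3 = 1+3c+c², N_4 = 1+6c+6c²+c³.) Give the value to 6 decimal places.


E[X²] = σ⁴ (1 + c) (second MP moment). With σ² = 3 (so σ⁴ = 9) and c = 3/56 = 0.053571: E[X²] = 9 · (1 + 0.053571) = 9 · 1.053571.

So E[X^2] = 9.482143.


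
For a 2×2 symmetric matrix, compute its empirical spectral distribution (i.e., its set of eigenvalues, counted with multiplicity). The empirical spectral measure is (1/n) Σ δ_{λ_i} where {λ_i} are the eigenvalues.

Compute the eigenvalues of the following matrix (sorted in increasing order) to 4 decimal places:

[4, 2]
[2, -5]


Since M is real symmetric, both eigenvalues are real; they are the roots of det(λI − M) = λ² − (tr M) λ + det M.
tr M = 4 + (-5) = -1.
det M = 4·(-5) − 2² = -20 − 4 = -24.
Characteristic polynomial: λ² + λ − 24 = 0.
Discriminant Δ = (tr M)² − 4·det M = 1 − (-96) = 97; √Δ = 9.848858.
λ = (tr M ± √Δ)/2 = (-1 ± 9.848858)/2, giving (tr M − √Δ)/2 = -5.4244 and (tr M + √Δ)/2 = 4.4244.

Eigenvalues sorted in increasing order: [-5.4244, 4.4244].


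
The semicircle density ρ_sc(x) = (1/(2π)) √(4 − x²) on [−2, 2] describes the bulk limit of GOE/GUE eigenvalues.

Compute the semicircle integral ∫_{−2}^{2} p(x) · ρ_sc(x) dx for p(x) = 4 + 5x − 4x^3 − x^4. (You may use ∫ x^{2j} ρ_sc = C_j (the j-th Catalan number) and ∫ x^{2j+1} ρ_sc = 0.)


Write p(x) = Σ a_i x^i, split into monomials and integrate each against ρ_sc separately.
Using ∫ x^{2j} ρ_sc = C_j = (1/(j+1)) C(2j, j) (Catalan numbers) and ∫ x^{2j+1} ρ_sc = 0 (odd monomials vanish by symmetry):
  i = 0 (even): a_0 · C_{0} = 4 · 1 = 4
  i = 1 (odd): ∫ x^1 ρ_sc = 0 (vanishes)
  i = 3 (odd): ∫ x^3 ρ_sc = 0 (vanishes)
  i = 4 (even): a_4 · C_{2} = -1 · 2 = -2

Summing the contributions: ∫_{−2}^{2} p(x) ρ_sc(x) dx = 4 + (-2) = 2.


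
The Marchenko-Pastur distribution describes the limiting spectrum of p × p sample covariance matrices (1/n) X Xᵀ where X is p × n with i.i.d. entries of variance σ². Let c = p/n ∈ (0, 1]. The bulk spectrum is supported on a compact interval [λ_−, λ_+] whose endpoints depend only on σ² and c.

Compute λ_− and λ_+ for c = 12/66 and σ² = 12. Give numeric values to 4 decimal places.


c = 12/66 = 0.181818; √c = 0.426401.
λ_− = σ² (1 − √c)² = 12 · (1 − 0.426401)² = 12 · (0.573599)² = 3.948184.
λ_+ = σ² (1 + √c)² = 12 · (1 + 0.426401)² = 12 · (1.426401)² = 24.415453.

Rounded to 4 decimal places: λ_− ≈ 3.9482, λ_+ ≈ 24.4155.


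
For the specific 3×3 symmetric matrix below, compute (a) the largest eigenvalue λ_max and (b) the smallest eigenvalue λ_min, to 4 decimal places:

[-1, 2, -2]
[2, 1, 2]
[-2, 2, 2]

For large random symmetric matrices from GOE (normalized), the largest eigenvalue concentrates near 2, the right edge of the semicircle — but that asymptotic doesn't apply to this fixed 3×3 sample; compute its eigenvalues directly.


Since M is real symmetric, all three eigenvalues are real; they are the roots of det(λI − M) = λ³ − (tr M) λ² + s λ − det M, where s is the sum of the principal 2×2 minors.
tr M = -1 + 1 + 2 = 2.
s = ((-1)·1 − 2²) + ((-1)·2 − (-2)²) + (1·2 − 2²) = -5 + (-6) + (-2) = -13.
det M (expand along row 1) = (-1)·(-2) − 2·8 + (-2)·6 = -26.
Characteristic polynomial: λ³ − 2λ² − 13λ + 26 = 0.
Substitute λ = y + (tr M)/3 = y + 0.666667 to remove the quadratic term: y³ + p·y + q = 0 with p = s − (tr M)²/3 = -14.333333 and q = −2(tr M)³/27 + (tr M)·s/3 − det M = 16.740741.
Three real roots ⇒ use the trigonometric (Viète) form: r = 2√(−p/3) = 4.371626, φ = arccos(3q/(p·r)) = arccos(-0.801504) = 2.500603 rad.
y_k = r·cos(φ/3 − 2πk/3) for k = 0, 1, 2 gives y = 2.938885, 1.333333, -4.272218.
λ_k = y_k + 0.666667 gives λ = 3.6056, 2.0000, -3.6056 (check: the sum is 2.0000 = tr M).

Hence λ_max = 3.6056 and λ_min = -3.6056.


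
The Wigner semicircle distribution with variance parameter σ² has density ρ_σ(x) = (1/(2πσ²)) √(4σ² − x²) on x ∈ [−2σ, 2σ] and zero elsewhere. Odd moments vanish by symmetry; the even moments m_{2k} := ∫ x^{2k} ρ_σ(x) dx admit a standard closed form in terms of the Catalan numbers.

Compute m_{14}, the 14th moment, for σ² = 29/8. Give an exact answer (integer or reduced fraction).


By the scaled semicircle moment identity, m_{2k} = σ^{2k} · C_k with k = 7.
C_7 = (1/(k+1)) · C(2k, k) = (1/8) · C(14, 7) = (1/8) · 3432 = 429.
σ^{2k} = (σ²)^k = (29/8)^7 = 17249876309/2097152.

Therefore m_{14} = σ^{14} · C_7 = (17249876309/2097152) · 429 = 7400196936561/2097152.


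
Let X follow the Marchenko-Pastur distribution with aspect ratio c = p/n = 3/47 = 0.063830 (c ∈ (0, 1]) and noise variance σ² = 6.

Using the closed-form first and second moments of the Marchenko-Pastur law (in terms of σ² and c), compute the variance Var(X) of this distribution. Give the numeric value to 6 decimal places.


Recall the MP moments m_1 = E[X] = σ² and m_2 = E[X²] = σ⁴ (1 + c).
m_1 = E[X] = σ² = 6, so m_1² = 36.
m_2 = E[X²] = σ⁴ (1 + c) = 36 · (1 + 0.063830) = 36 · 1.063830 = 38.297872.
(Note m_2 − m_1² simplifies to c · σ⁴ = 0.063830 · 36.)

Var(X) = m_2 − m_1² = 38.297872 − 36 = 2.297872.


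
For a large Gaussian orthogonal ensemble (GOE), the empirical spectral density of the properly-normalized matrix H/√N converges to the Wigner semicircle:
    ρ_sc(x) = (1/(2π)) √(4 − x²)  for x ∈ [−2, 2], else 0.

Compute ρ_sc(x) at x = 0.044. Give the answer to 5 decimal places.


ρ_sc(x) = (1/(2π)) √(4 − x²). With x = 0.044:
  4 − x² = 4 − (0.044)² = 4 − 0.001936 = 3.998064.
  √(4 − x²) = 1.999516.
  1/(2π) = 0.159155.
  ρ_sc(0.044) = 0.159155 · 1.999516 = 0.318233.

Rounded to 5 decimal places: ρ_sc(0.044) ≈ 0.31823.


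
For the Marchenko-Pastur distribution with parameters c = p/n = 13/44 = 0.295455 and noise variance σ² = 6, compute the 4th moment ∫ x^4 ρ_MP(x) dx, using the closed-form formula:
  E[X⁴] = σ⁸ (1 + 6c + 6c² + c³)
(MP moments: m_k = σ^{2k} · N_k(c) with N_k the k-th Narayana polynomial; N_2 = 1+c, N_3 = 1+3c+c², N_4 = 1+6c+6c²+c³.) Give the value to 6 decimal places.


E[X⁴] = σ⁸ (1 + 6c + 6c² + c³) (fourth MP moment). With σ² = 6 (so σ⁸ = 1296) and c = 13/44 = 0.295455: E[X⁴] = 1296 · (1 + 6·0.295455 + 6·(0.295455)² + (0.295455)³) = 1296 · 3.322279.

So E[X^4] = 4305.673366.


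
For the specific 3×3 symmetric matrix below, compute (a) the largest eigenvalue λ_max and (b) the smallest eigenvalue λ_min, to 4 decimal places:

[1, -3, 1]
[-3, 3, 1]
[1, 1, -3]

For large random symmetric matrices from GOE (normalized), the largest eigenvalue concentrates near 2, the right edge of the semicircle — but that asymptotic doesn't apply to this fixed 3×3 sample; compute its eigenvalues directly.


Since M is real symmetric, all three eigenvalues are real; they are the roots of det(λI − M) = λ³ − (tr M) λ² + s λ − det M, where s is the sum of the principal 2×2 minors.
tr M = 1 + 3 + (-3) = 1.
s = (1·3 − (-3)²) + (1·(-3) − 1²) + (3·(-3) − 1²) = -6 + (-4) + (-10) = -20.
det M (expand along row 1) = 1·(-10) − (-3)·8 + 1·(-6) = 8.
Characteristic polynomial: λ³ − λ² − 20λ − 8 = 0.
Substitute λ = y + (tr M)/3 = y + 0.333333 to remove the quadratic term: y³ + p·y + q = 0 with p = s − (tr M)²/3 = -20.333333 and q = −2(tr M)³/27 + (tr M)·s/3 − det M = -14.740741.
Three real roots ⇒ use the trigonometric (Viète) form: r = 2√(−p/3) = 5.206833, φ = arccos(3q/(p·r)) = arccos(0.417694) = 1.139890 rad.
y_k = r·cos(φ/3 − 2πk/3) for k = 0, 1, 2 gives y = 4.835472, -0.745316, -4.090156.
λ_k = y_k + 0.333333 gives λ = 5.1688, -0.4120, -3.7568 (check: the sum is 1.0000 = tr M).

Hence λ_max = 5.1688 and λ_min = -3.7568.


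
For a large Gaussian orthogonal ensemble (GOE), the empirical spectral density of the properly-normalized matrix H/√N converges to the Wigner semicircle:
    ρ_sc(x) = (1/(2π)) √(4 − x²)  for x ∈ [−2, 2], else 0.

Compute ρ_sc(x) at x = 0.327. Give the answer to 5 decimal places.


ρ_sc(x) = (1/(2π)) √(4 − x²). With x = 0.327:
  4 − x² = 4 − (0.327)² = 4 − 0.106929 = 3.893071.
  √(4 − x²) = 1.973087.
  1/(2π) = 0.159155.
  ρ_sc(0.327) = 0.159155 · 1.973087 = 0.314026.

Rounded to 5 decimal places: ρ_sc(0.327) ≈ 0.31403.


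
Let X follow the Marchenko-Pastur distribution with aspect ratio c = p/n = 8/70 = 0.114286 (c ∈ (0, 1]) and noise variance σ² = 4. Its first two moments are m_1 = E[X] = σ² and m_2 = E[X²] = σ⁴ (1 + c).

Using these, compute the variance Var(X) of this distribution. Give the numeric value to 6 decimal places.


m_1 = E[X] = σ² = 4, so m_1² = 16.
m_2 = E[X²] = σ⁴ (1 + c) = 16 · (1 + 0.114286) = 16 · 1.114286 = 17.828571.
(Note m_2 − m_1² simplifies to c · σ⁴ = 0.114286 · 16.)

Var(X) = m_2 − m_1² = 17.828571 − 16 = 1.828571.


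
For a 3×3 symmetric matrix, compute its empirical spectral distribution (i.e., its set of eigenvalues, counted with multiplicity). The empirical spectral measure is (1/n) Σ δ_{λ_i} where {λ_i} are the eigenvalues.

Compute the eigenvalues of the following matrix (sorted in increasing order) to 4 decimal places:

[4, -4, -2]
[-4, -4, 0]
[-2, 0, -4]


Since M is real symmetric, all three eigenvalues are real; they are the roots of det(λI − M) = λ³ − (tr M) λ² + s λ − det M, where s is the sum of the principal 2×2 minors.
tr M = 4 + (-4) + (-4) = -4.
s = (4·(-4) − (-4)²) + (4·(-4) − (-2)²) + ((-4)·(-4) − 0²) = -32 + (-20) + 16 = -36.
det M (expand along row 1) = 4·16 − (-4)·16 + (-2)·(-8) = 144.
Characteristic polynomial: λ³ + 4λ² − 36λ − 144 = 0.
Substitute λ = y + (tr M)/3 = y − 1.333333 to remove the quadratic term: y³ + p·y + q = 0 with p = s − (tr M)²/3 = -41.333333 and q = −2(tr M)³/27 + (tr M)·s/3 − det M = -91.259259.
Three real roots ⇒ use the trigonometric (Viète) form: r = 2√(−p/3) = 7.423686, φ = arccos(3q/(p·r)) = arccos(0.892233) = 0.468531 rad.
y_k = r·cos(φ/3 − 2πk/3) for k = 0, 1, 2 gives y = 7.333333, -2.666667, -4.666667.
λ_k = y_k − 1.333333 gives λ = 6.0000, -4.0000, -6.0000 (check: the sum is -4.0000 = tr M).

Eigenvalues sorted in increasing order: [-6.0000, -4.0000, 6.0000].


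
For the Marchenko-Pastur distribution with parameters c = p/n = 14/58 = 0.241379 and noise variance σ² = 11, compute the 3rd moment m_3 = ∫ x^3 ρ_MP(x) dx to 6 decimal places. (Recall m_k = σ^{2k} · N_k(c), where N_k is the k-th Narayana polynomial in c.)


E[X³] = σ⁶ (1 + 3c + c²) (third MP moment). With σ² = 11 (so σ⁶ = 1331) and c = 14/58 = 0.241379: E[X³] = 1331 · (1 + 3·0.241379 + (0.241379)²) = 1331 · 1.782402.

So E[X^3] = 2372.376932.


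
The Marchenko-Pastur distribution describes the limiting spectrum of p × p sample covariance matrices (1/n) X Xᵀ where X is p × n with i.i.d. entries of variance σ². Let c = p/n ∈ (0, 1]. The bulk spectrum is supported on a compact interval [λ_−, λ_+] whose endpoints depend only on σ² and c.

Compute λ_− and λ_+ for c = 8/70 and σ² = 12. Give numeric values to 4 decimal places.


c = 8/70 = 0.114286; √c = 0.338062.
λ_− = σ² (1 − √c)² = 12 · (1 − 0.338062)² = 12 · (0.661938)² = 5.257948.
λ_+ = σ² (1 + √c)² = 12 · (1 + 0.338062)² = 12 · (1.338062)² = 21.484909.

Rounded to 4 decimal places: λ_− ≈ 5.2579, λ_+ ≈ 21.4849.


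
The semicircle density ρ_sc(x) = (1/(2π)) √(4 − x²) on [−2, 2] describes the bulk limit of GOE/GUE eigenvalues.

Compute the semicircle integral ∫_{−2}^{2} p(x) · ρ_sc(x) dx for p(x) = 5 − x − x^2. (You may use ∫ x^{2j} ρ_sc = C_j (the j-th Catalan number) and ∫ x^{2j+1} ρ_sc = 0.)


Write p(x) = Σ a_i x^i, split into monomials and integrate each against ρ_sc separately.
Using ∫ x^{2j} ρ_sc = C_j = (1/(j+1)) C(2j, j) (Catalan numbers) and ∫ x^{2j+1} ρ_sc = 0 (odd monomials vanish by symmetry):
  i = 0 (even): a_0 · C_{0} = 5 · 1 = 5
  i = 1 (odd): ∫ x^1 ρ_sc = 0 (vanishes)
  i = 2 (even): a_2 · C_{1} = -1 · 1 = -1

Summing the contributions: ∫_{−2}^{2} p(x) ρ_sc(x) dx = 5 + (-1) = 4.


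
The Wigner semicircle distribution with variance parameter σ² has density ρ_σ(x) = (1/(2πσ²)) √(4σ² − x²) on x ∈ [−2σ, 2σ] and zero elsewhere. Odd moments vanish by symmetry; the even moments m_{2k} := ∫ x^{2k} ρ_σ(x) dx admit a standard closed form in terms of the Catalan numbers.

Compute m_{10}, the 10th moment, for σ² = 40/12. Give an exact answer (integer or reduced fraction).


By the scaled semicircle moment identity, m_{2k} = σ^{2k} · C_k with k = 5.
C_5 = (1/(k+1)) · C(2k, k) = (1/6) · C(10, 5) = (1/6) · 252 = 42.
σ^{2k} = (σ²)^k = (40/12)^5 = 100000/243.

Therefore m_{10} = σ^{10} · C_5 = (100000/243) · 42 = 1400000/81.


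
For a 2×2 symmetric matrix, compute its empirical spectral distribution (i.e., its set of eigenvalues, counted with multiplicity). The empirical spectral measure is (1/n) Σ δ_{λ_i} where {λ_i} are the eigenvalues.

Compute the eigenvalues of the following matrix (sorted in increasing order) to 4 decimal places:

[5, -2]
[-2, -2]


Since M is real symmetric, both eigenvalues are real; they are the roots of det(λI − M) = λ² − (tr M) λ + det M.
tr M = 5 + (-2) = 3.
det M = 5·(-2) − (-2)² = -10 − 4 = -14.
Characteristic polynomial: λ² − 3λ − 14 = 0.
Discriminant Δ = (tr M)² − 4·det M = 9 − (-56) = 65; √Δ = 8.062258.
λ = (tr M ± √Δ)/2 = (3 ± 8.062258)/2, giving (tr M − √Δ)/2 = -2.5311 and (tr M + √Δ)/2 = 5.5311.

Eigenvalues sorted in increasing order: [-2.5311, 5.5311].


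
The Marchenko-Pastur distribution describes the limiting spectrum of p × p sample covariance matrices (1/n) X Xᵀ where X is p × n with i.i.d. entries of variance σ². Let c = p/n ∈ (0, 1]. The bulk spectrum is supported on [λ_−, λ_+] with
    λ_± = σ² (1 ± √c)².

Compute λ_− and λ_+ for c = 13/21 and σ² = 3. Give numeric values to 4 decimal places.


c = 13/21 = 0.619048; √c = 0.786796.
λ_− = σ² (1 − √c)² = 3 · (1 − 0.786796)² = 3 · (0.213204)² = 0.136368.
λ_+ = σ² (1 + √c)² = 3 · (1 + 0.786796)² = 3 · (1.786796)² = 9.577918.

Rounded to 4 decimal places: λ_− ≈ 0.1364, λ_+ ≈ 9.5779.


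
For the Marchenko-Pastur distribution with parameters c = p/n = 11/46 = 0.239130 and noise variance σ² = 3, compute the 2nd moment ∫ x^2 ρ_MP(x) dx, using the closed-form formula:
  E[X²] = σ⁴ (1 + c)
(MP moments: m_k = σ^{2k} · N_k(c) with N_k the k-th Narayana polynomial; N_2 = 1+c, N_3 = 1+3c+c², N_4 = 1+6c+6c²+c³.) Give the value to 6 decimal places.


E[X²] = σ⁴ (1 + c) (second MP moment). With σ² = 3 (so σ⁴ = 9) and c = 11/46 = 0.239130: E[X²] = 9 · (1 + 0.239130) = 9 · 1.239130.

So E[X^2] = 11.152174.


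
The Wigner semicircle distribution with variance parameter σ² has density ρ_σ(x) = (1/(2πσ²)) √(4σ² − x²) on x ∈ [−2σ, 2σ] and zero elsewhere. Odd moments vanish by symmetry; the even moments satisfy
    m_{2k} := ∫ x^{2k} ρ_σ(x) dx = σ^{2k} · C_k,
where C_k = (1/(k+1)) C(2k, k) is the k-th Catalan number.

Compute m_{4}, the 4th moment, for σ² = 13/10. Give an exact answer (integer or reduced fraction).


By the scaled semicircle moment identity, m_{2k} = σ^{2k} · C_k with k = 2.
C_2 = (1/(k+1)) · C(2k, k) = (1/3) · C(4, 2) = (1/3) · 6 = 2.
σ^{2k} = (σ²)^k = (13/10)^2 = 169/100.

Therefore m_{4} = σ^{4} · C_2 = (169/100) · 2 = 169/50.


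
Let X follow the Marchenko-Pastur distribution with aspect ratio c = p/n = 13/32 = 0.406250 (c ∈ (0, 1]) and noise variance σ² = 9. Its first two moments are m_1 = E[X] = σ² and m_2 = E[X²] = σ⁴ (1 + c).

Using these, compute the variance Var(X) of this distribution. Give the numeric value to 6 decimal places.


m_1 = E[X] = σ² = 9, so m_1² = 81.
m_2 = E[X²] = σ⁴ (1 + c) = 81 · (1 + 0.406250) = 81 · 1.406250 = 113.906250.
(Note m_2 − m_1² simplifies to c · σ⁴ = 0.406250 · 81.)

Var(X) = m_2 − m_1² = 113.906250 − 81 = 32.906250.


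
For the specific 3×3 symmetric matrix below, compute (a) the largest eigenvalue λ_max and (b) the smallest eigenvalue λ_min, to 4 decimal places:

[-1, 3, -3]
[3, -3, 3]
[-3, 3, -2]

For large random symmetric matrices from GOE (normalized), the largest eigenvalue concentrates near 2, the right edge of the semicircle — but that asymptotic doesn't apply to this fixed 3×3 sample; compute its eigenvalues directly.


Since M is real symmetric, all three eigenvalues are real; they are the roots of det(λI − M) = λ³ − (tr M) λ² + s λ − det M, where s is the sum of the principal 2×2 minors.
tr M = -1 + (-3) + (-2) = -6.
s = ((-1)·(-3) − 3²) + ((-1)·(-2) − (-3)²) + ((-3)·(-2) − 3²) = -6 + (-7) + (-3) = -16.
det M (expand along row 1) = (-1)·(-3) − 3·3 + (-3)·0 = -6.
Characteristic polynomial: λ³ + 6λ² − 16λ + 6 = 0.
Substitute λ = y + (tr M)/3 = y − 2.000000 to remove the quadratic term: y³ + p·y + q = 0 with p = s − (tr M)²/3 = -28.000000 and q = −2(tr M)³/27 + (tr M)·s/3 − det M = 54.000000.
Three real roots ⇒ use the trigonometric (Viète) form: r = 2√(−p/3) = 6.110101, φ = arccos(3q/(p·r)) = arccos(-0.946910) = 2.814280 rad.
y_k = r·cos(φ/3 − 2πk/3) for k = 0, 1, 2 gives y = 3.613066, 2.460705, -6.073771.
λ_k = y_k − 2.000000 gives λ = 1.6131, 0.4607, -8.0738 (check: the sum is -6.0000 = tr M).

Hence λ_max = 1.6131 and λ_min = -8.0738.


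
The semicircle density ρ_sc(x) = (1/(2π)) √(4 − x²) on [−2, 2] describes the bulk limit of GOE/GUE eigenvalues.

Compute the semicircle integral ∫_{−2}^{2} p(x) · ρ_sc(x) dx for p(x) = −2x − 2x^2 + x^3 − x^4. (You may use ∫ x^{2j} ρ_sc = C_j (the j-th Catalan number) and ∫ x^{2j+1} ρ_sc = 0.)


Write p(x) = Σ a_i x^i, split into monomials and integrate each against ρ_sc separately.
Using ∫ x^{2j} ρ_sc = C_j = (1/(j+1)) C(2j, j) (Catalan numbers) and ∫ x^{2j+1} ρ_sc = 0 (odd monomials vanish by symmetry):
  i = 1 (odd): ∫ x^1 ρ_sc = 0 (vanishes)
  i = 2 (even): a_2 · C_{1} = -2 · 1 = -2
  i = 3 (odd): ∫ x^3 ρ_sc = 0 (vanishes)
  i = 4 (even): a_4 · C_{2} = -1 · 2 = -2

Summing the contributions: ∫_{−2}^{2} p(x) ρ_sc(x) dx = (-2) + (-2) = -4.


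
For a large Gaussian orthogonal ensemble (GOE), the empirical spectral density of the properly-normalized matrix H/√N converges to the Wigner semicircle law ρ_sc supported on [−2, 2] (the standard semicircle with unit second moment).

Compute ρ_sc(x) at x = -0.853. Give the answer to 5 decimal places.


ρ_sc(x) = (1/(2π)) √(4 − x²). With x = -0.853:
  4 − x² = 4 − (-0.853)² = 4 − 0.727609 = 3.272391.
  √(4 − x²) = 1.808975.
  1/(2π) = 0.159155.
  ρ_sc(-0.853) = 0.159155 · 1.808975 = 0.287907.

Rounded to 5 decimal places: ρ_sc(-0.853) ≈ 0.28791.


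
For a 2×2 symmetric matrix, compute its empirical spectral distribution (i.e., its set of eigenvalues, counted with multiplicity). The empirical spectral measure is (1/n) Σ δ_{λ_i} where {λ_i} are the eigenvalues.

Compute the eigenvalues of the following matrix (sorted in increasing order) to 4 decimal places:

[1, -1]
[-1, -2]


Since M is real symmetric, both eigenvalues are real; they are the roots of det(λI − M) = λ² − (tr M) λ + det M.
tr M = 1 + (-2) = -1.
det M = 1·(-2) − (-1)² = -2 − 1 = -3.
Characteristic polynomial: λ² + λ − 3 = 0.
Discriminant Δ = (tr M)² − 4·det M = 1 − (-12) = 13; √Δ = 3.605551.
λ = (tr M ± √Δ)/2 = (-1 ± 3.605551)/2, giving (tr M − √Δ)/2 = -2.3028 and (tr M + √Δ)/2 = 1.3028.

Eigenvalues sorted in increasing order: [-2.3028, 1.3028].


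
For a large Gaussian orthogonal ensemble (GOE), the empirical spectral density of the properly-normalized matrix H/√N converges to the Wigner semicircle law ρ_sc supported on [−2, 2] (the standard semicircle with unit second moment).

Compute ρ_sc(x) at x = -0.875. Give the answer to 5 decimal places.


ρ_sc(x) = (1/(2π)) √(4 − x²). With x = -0.875:
  4 − x² = 4 − (-0.875)² = 4 − 0.765625 = 3.234375.
  √(4 − x²) = 1.798437.
  1/(2π) = 0.159155.
  ρ_sc(-0.875) = 0.159155 · 1.798437 = 0.286230.

Rounded to 5 decimal places: ρ_sc(-0.875) ≈ 0.28623.


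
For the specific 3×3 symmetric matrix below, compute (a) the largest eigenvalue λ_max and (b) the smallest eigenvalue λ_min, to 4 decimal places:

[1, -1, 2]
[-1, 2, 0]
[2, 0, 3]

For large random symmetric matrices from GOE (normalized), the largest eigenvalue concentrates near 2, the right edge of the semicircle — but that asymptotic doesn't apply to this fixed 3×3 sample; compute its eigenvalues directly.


Since M is real symmetric, all three eigenvalues are real; they are the roots of det(λI − M) = λ³ − (tr M) λ² + s λ − det M, where s is the sum of the principal 2×2 minors.
tr M = 1 + 2 + 3 = 6.
s = (1·2 − (-1)²) + (1·3 − 2²) + (2·3 − 0²) = 1 + (-1) + 6 = 6.
det M (expand along row 1) = 1·6 − (-1)·(-3) + 2·(-4) = -5.
Characteristic polynomial: λ³ − 6λ² + 6λ + 5 = 0.
Substitute λ = y + (tr M)/3 = y + 2.000000 to remove the quadratic term: y³ + p·y + q = 0 with p = s − (tr M)²/3 = -6.000000 and q = −2(tr M)³/27 + (tr M)·s/3 − det M = 1.000000.
Three real roots ⇒ use the trigonometric (Viète) form: r = 2√(−p/3) = 2.828427, φ = arccos(3q/(p·r)) = arccos(-0.176777) = 1.748507 rad.
y_k = r·cos(φ/3 − 2πk/3) for k = 0, 1, 2 gives y = 2.361469, 0.167449, -2.528918.
λ_k = y_k + 2.000000 gives λ = 4.3615, 2.1674, -0.5289 (check: the sum is 6.0000 = tr M).

Hence λ_max = 4.3615 and λ_min = -0.5289.


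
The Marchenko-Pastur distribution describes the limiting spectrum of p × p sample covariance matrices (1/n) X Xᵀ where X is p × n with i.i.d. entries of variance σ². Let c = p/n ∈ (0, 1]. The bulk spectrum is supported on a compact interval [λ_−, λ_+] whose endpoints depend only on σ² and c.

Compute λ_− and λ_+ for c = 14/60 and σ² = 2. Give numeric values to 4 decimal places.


c = 14/60 = 0.233333; √c = 0.483046.
λ_− = σ² (1 − √c)² = 2 · (1 − 0.483046)² = 2 · (0.516954)² = 0.534483.
λ_+ = σ² (1 + √c)² = 2 · (1 + 0.483046)² = 2 · (1.483046)² = 4.398850.

Rounded to 4 decimal places: λ_− ≈ 0.5345, λ_+ ≈ 4.3989.


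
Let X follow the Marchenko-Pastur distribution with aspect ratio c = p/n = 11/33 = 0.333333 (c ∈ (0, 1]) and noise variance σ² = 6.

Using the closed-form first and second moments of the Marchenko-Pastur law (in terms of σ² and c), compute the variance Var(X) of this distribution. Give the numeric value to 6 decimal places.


Recall the MP moments m_1 = E[X] = σ² and m_2 = E[X²] = σ⁴ (1 + c).
m_1 = E[X] = σ² = 6, so m_1² = 36.
m_2 = E[X²] = σ⁴ (1 + c) = 36 · (1 + 0.333333) = 36 · 1.333333 = 48.000000.
(Note m_2 − m_1² simplifies to c · σ⁴ = 0.333333 · 36.)

Var(X) = m_2 − m_1² = 48.000000 − 36 = 12.000000.


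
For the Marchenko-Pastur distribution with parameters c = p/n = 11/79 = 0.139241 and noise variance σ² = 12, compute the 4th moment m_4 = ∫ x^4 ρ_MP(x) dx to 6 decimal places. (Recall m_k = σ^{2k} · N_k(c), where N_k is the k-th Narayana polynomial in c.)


E[X⁴] = σ⁸ (1 + 6c + 6c² + c³) (fourth MP moment). With σ² = 12 (so σ⁸ = 20736) and c = 11/79 = 0.139241: E[X⁴] = 20736 · (1 + 6·0.139241 + 6·(0.139241)² + (0.139241)³) = 20736 · 1.954470.

So E[X^4] = 40527.892682.


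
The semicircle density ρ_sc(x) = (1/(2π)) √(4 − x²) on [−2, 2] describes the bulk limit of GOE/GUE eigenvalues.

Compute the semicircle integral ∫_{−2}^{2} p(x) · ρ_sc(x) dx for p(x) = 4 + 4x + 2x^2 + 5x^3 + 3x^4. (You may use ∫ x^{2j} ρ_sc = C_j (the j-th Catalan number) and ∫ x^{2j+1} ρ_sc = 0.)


Write p(x) = Σ a_i x^i, split into monomials and integrate each against ρ_sc separately.
Using ∫ x^{2j} ρ_sc = C_j = (1/(j+1)) C(2j, j) (Catalan numbers) and ∫ x^{2j+1} ρ_sc = 0 (odd monomials vanish by symmetry):
  i = 0 (even): a_0 · C_{0} = 4 · 1 = 4
  i = 1 (odd): ∫ x^1 ρ_sc = 0 (vanishes)
  i = 2 (even): a_2 · C_{1} = 2 · 1 = 2
  i = 3 (odd): ∫ x^3 ρ_sc = 0 (vanishes)
  i = 4 (even): a_4 · C_{2} = 3 · 2 = 6

Summing the contributions: ∫_{−2}^{2} p(x) ρ_sc(x) dx = 4 + 2 + 6 = 12.


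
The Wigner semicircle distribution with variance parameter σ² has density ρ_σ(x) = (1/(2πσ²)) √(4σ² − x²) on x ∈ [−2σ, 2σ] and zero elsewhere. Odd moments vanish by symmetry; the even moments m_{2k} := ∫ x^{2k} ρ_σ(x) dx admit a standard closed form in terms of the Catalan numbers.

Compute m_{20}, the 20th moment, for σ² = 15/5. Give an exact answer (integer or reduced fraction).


By the scaled semicircle moment identity, m_{2k} = σ^{2k} · C_k with k = 10.
C_10 = (1/(k+1)) · C(2k, k) = (1/11) · C(20, 10) = (1/11) · 184756 = 16796.
σ^{2k} = (σ²)^k = (15/5)^10 = 59049.

Therefore m_{20} = σ^{20} · C_10 = 59049 · 16796 = 991787004.


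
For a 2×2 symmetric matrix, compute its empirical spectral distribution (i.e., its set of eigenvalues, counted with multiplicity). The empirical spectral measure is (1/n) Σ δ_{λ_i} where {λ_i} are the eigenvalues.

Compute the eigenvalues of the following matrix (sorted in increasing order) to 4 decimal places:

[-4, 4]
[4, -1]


Since M is real symmetric, both eigenvalues are real; they are the roots of det(λI − M) = λ² − (tr M) λ + det M.
tr M = -4 + (-1) = -5.
det M = (-4)·(-1) − 4² = 4 − 16 = -12.
Characteristic polynomial: λ² + 5λ − 12 = 0.
Discriminant Δ = (tr M)² − 4·det M = 25 − (-48) = 73; √Δ = 8.544004.
λ = (tr M ± √Δ)/2 = (-5 ± 8.544004)/2, giving (tr M − √Δ)/2 = -6.7720 and (tr M + √Δ)/2 = 1.7720.

Eigenvalues sorted in increasing order: [-6.7720, 1.7720].
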